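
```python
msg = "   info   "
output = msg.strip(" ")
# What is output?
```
Trace:
  msg='   info   '
  msg='   info   ', output='info'

Final answer: 'info'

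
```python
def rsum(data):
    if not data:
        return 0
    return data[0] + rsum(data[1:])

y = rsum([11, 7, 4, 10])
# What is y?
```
Call trace:
rsum(data=[11, 7, 4, 10])
  rsum(data=[7, 4, 10])
    rsum(data=[4, 10])
      rsum(data=[10])
        rsum(data=[])
        -> return 0
      -> return 10
    -> return 14
  -> return 21
-> return 32

Final answer: 32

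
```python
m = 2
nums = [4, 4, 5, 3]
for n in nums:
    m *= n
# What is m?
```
Trace:
  m=2
  m=8, n=4
  m=32, n=4
  m=160, n=5
  m=480, n=3

Final answer: 480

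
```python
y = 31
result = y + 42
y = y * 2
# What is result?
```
Trace:
  y=31
  y=31, result=73
  y=62, result=73

Final answer: 73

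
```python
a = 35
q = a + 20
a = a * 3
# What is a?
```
Trace:
  a=35
  a=35, q=55
  a=105, q=55

Final answer: 105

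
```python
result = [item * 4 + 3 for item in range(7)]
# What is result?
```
Trace:
  item=0
  item=1
  item=2
  item=3
  item=4
  item=5
  item=6
  result=[3, 7, 11, 15, 19, 23, 27]

Final answer: [3, 7, 11, 15, 19, 23, 27]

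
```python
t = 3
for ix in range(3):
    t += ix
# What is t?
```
Trace:
  t=3
  t=3, ix=0
  t=4, ix=1
  t=6, ix=2

Final answer: 6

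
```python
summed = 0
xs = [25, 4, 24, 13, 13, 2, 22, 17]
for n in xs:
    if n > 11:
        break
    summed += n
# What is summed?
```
Trace:
  summed=0
  summed=0, n=25

Final answer: 0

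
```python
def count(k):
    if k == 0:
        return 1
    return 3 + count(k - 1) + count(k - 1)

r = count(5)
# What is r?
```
Call trace (a repeated sub-call is expanded the first time; later identical calls just restate its return value):
count(k=5)
  count(k=4)
    count(k=3)
      count(k=2)
        count(k=1)
          count(k=0)
          -> return 1
          count(k=0)
          -> return 1
        -> return 5
        count(k=1) -> return 5  (same call as traced above)
      -> return 13
      count(k=2) -> return 13  (same call as traced above)
    -> return 29
    count(k=3) -> return 29  (same call as traced above)
  -> return 61
  count(k=4) -> return 61  (same call as traced above)
-> return 125

Final answer: 125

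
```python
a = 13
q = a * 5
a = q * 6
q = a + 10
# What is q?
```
Trace:
  a=13
  a=13, q=65
  a=390, q=65
  a=390, q=400

Final answer: 400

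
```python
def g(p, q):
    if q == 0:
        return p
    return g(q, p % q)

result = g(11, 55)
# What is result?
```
Call trace:
g(p=11, q=55)
  g(p=55, q=11)
    g(p=11, q=0)
    -> return 11
  -> return 11
-> return 11

Final answer: 11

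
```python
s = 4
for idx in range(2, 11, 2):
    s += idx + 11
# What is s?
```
Trace:
  s=4
  s=17, idx=2
  s=32, idx=4
  s=49, idx=6
  s=68, idx=8
  s=89, idx=10

Final answer: 89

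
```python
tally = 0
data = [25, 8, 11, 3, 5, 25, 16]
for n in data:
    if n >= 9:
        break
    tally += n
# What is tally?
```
Trace:
  tally=0
  tally=0, n=25

Final answer: 0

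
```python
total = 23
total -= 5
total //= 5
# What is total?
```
Trace:
  total=23
  total=18
  total=3

Final answer: 3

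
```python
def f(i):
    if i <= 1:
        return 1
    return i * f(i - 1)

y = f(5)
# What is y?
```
Call trace:
f(i=5)
  f(i=4)
    f(i=3)
      f(i=2)
        f(i=1)
        -> return 1
      -> return 2
    -> return 6
  -> return 24
-> return 120

Final answer: 120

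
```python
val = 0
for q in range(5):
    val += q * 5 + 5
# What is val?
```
Trace:
  val=0
  val=5, q=0
  val=15, q=1
  val=30, q=2
  val=50, q=3
  val=75, q=4

Final answer: 75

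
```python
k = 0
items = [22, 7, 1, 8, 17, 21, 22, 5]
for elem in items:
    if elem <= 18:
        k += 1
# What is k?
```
Trace:
  k=0
  k=0, elem=22
  k=1, elem=7
  k=2, elem=1
  k=3, elem=8
  k=4, elem=17
  k=4, elem=21
  k=4, elem=22
  k=5, elem=5

Final answer: 5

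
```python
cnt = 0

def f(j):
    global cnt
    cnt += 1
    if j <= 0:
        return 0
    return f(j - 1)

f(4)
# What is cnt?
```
Call trace:
f(j=4)
  f(j=3)
    f(j=2)
      f(j=1)
        f(j=0)
        -> return 0
      -> return 0
    -> return 0
  -> return 0
-> return 0

cnt is incremented once per call. f is entered once for each j = 4, 3, 2, 1, 0 (the j <= 0 call returns without recursing), i.e. 4 + 1 calls.
cnt = 5

Final answer: 5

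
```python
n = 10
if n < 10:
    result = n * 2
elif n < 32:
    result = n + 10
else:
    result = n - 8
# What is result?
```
Trace:
  n=10
  n=10, result=20

Final answer: 20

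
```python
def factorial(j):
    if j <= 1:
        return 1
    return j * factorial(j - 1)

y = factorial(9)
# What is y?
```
Call trace:
factorial(j=9)
  factorial(j=8)
    factorial(j=7)
      factorial(j=6)
        factorial(j=5)
          factorial(j=4)
            factorial(j=3)
              factorial(j=2)
                factorial(j=1)
                -> return 1
              -> return 2
            -> return 6
          -> return 24
        -> return 120
      -> return 720
    -> return 5040
  -> return 40320
-> return 362880

Final answer: 362880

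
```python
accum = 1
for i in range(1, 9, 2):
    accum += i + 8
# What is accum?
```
Trace:
  accum=1
  accum=10, i=1
  accum=21, i=3
  accum=34, i=5
  accum=49, i=7

Final answer: 49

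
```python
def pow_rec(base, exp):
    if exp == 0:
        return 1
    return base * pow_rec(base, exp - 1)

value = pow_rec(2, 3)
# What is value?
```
Call trace:
pow_rec(base=2, exp=3)
  pow_rec(base=2, exp=2)
    pow_rec(base=2, exp=1)
      pow_rec(base=2, exp=0)
      -> return 1
    -> return 2
  -> return 4
-> return 8

Final answer: 8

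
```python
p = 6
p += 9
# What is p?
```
Trace:
  p=6
  p=15

Final answer: 15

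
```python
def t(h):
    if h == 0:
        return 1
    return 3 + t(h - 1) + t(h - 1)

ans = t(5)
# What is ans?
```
Call trace (a repeated sub-call is expanded the first time; later identical calls just restate its return value):
t(h=5)
  t(h=4)
    t(h=3)
      t(h=2)
        t(h=1)
          t(h=0)
          -> return 1
          t(h=0)
          -> return 1
        -> return 5
        t(h=1) -> return 5  (same call as traced above)
      -> return 13
      t(h=2) -> return 13  (same call as traced above)
    -> return 29
    t(h=3) -> return 29  (same call as traced above)
  -> return 61
  t(h=4) -> return 61  (same call as traced above)
-> return 125

Final answer: 125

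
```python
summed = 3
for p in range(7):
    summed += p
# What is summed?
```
Trace:
  summed=3
  summed=3, p=0
  summed=4, p=1
  summed=6, p=2
  summed=9, p=3
  summed=13, p=4
  summed=18, p=5
  summed=24, p=6

Final answer: 24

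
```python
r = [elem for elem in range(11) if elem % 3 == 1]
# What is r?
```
Trace:
  elem=0
  elem=1
  elem=2
  elem=3
  elem=4
  elem=5
  elem=6
  elem=7
  elem=8
  elem=9
  elem=10
  r=[1, 4, 7, 10]

Final answer: [1, 4, 7, 10]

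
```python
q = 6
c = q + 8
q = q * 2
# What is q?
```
Trace:
  q=6
  q=6, c=14
  q=12, c=14

Final answer: 12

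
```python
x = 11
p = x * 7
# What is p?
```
Trace:
  x=11
  x=11, p=77

Final answer: 77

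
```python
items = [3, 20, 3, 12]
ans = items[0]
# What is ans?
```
Trace:
  items=[3, 20, 3, 12]
  items=[3, 20, 3, 12], ans=3

Final answer: 3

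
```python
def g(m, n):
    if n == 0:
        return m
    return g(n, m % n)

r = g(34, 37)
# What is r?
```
Call trace:
g(m=34, n=37)
  g(m=37, n=34)
    g(m=34, n=3)
      g(m=3, n=1)
        g(m=1, n=0)
        -> return 1
      -> return 1
    -> return 1
  -> return 1
-> return 1

Final answer: 1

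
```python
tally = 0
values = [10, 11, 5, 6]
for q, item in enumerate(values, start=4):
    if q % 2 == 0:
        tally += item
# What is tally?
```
Trace:
  tally=0
  tally=10, q=4, item=10
  tally=10, q=5, item=11
  tally=15, q=6, item=5
  tally=15, q=7, item=6

Final answer: 15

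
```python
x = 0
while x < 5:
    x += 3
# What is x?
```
Trace:
  x=0
  x=3
  x=6

Final answer: 6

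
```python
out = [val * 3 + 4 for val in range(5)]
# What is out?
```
Trace:
  val=0
  val=1
  val=2
  val=3
  val=4
  out=[4, 7, 10, 13, 16]

Final answer: [4, 7, 10, 13, 16]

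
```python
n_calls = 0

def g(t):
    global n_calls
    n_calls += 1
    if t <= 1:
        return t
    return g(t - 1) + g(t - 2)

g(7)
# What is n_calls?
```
Call trace (a repeated sub-call is expanded the first time; later identical calls just restate its return value):
g(t=7)
  g(t=6)
    g(t=5)
      g(t=4)
        g(t=3)
          g(t=2)
            g(t=1)
            -> return 1
            g(t=0)
            -> return 0
          -> return 1
          g(t=1)
          -> return 1
        -> return 2
        g(t=2) -> return 1  (same call as traced above)
      -> return 3
      g(t=3) -> return 2  (same call as traced above)
    -> return 5
    g(t=4) -> return 3  (same call as traced above)
  -> return 8
  g(t=5) -> return 5  (same call as traced above)
-> return 13

n_calls is incremented once per call, so count the calls in each subtree. Let C(t) = number of calls made by g(t).
C(0) = C(1) = 1 (base case, no recursion); C(t) = 1 + C(t - 1) + C(t - 2) otherwise.
C(2) = 1 + C(1) + C(0) = 1 + 1 + 1 = 3
C(3) = 1 + C(2) + C(1) = 1 + 3 + 1 = 5
C(4) = 1 + C(3) + C(2) = 1 + 5 + 3 = 9
C(5) = 1 + C(4) + C(3) = 1 + 9 + 5 = 15
C(6) = 1 + C(5) + C(4) = 1 + 15 + 9 = 25
C(7) = 1 + C(6) + C(5) = 1 + 25 + 15 = 41
n_calls = C(7) = 41

Final answer: 41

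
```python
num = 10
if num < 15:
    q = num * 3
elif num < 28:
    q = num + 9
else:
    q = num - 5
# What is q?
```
Trace:
  num=10
  num=10, q=30

Final answer: 30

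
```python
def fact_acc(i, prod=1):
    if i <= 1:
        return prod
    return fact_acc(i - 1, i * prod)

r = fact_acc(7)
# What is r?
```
Call trace:
fact_acc(i=7, prod=1)
  fact_acc(i=6, prod=7)
    fact_acc(i=5, prod=42)
      fact_acc(i=4, prod=210)
        fact_acc(i=3, prod=840)
          fact_acc(i=2, prod=2520)
            fact_acc(i=1, prod=5040)
            -> return 5040
          -> return 5040
        -> return 5040
      -> return 5040
    -> return 5040
  -> return 5040
-> return 5040

Final answer: 5040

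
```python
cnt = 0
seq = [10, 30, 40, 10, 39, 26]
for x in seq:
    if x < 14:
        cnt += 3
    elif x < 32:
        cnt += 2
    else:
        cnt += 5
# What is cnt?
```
Trace:
  cnt=0
  cnt=3, x=10
  cnt=5, x=30
  cnt=10, x=40
  cnt=13, x=10
  cnt=18, x=39
  cnt=20, x=26

Final answer: 20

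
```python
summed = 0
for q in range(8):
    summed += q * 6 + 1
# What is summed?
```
Trace:
  summed=0
  summed=1, q=0
  summed=8, q=1
  summed=21, q=2
  summed=40, q=3
  summed=65, q=4
  summed=96, q=5
  summed=133, q=6
  summed=176, q=7

Final answer: 176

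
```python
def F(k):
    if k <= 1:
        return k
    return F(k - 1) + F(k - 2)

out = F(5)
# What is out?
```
Call trace (a repeated sub-call is expanded the first time; later identical calls just restate its return value):
F(k=5)
  F(k=4)
    F(k=3)
      F(k=2)
        F(k=1)
        -> return 1
        F(k=0)
        -> return 0
      -> return 1
      F(k=1)
      -> return 1
    -> return 2
    F(k=2) -> return 1  (same call as traced above)
  -> return 3
  F(k=3) -> return 2  (same call as traced above)
-> return 5

Final answer: 5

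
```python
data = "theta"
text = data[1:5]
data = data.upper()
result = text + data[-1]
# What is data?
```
Trace:
  data='theta'
  data='theta', text='heta'
  data='THETA', text='heta'
  data='THETA', text='heta', result='hetaA'

Final answer: 'THETA'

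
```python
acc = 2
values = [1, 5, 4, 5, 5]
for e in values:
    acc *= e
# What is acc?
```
Trace:
  acc=2
  acc=2, e=1
  acc=10, e=5
  acc=40, e=4
  acc=200, e=5
  acc=1000, e=5

Final answer: 1000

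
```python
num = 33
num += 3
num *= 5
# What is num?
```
Trace:
  num=33
  num=36
  num=180

Final answer: 180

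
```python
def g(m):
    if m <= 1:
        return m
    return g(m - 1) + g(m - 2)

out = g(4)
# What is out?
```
Call trace (a repeated sub-call is expanded the first time; later identical calls just restate its return value):
g(m=4)
  g(m=3)
    g(m=2)
      g(m=1)
      -> return 1
      g(m=0)
      -> return 0
    -> return 1
    g(m=1)
    -> return 1
  -> return 2
  g(m=2) -> return 1  (same call as traced above)
-> return 3

Final answer: 3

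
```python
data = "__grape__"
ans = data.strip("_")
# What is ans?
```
Trace:
  data='__grape__'
  data='__grape__', ans='grape'

Final answer: 'grape'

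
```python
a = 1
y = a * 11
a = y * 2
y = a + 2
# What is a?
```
Trace:
  a=1
  a=1, y=11
  a=22, y=11
  a=22, y=24

Final answer: 22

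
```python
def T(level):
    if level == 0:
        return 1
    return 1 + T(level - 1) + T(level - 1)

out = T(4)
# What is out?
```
Call trace (a repeated sub-call is expanded the first time; later identical calls just restate its return value):
T(level=4)
  T(level=3)
    T(level=2)
      T(level=1)
        T(level=0)
        -> return 1
        T(level=0)
        -> return 1
      -> return 3
      T(level=1) -> return 3  (same call as traced above)
    -> return 7
    T(level=2) -> return 7  (same call as traced above)
  -> return 15
  T(level=3) -> return 15  (same call as traced above)
-> return 31

Final answer: 31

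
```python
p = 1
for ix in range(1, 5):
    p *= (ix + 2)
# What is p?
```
Trace:
  p=1
  p=3, ix=1
  p=12, ix=2
  p=60, ix=3
  p=360, ix=4

Final answer: 360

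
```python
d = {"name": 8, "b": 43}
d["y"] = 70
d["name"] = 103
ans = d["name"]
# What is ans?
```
Trace:
  d={'name': 8, 'b': 43}
  d={'name': 8, 'b': 43, 'y': 70}
  d={'name': 103, 'b': 43, 'y': 70}
  d={'name': 103, 'b': 43, 'y': 70}, ans=103

Final answer: 103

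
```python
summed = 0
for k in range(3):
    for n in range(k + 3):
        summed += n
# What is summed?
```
Trace:
  summed=0
  summed=0, k=0, n=0
  summed=1, k=0, n=1
  summed=3, k=0, n=2
  summed=3, k=1, n=0
  summed=4, k=1, n=1
  summed=6, k=1, n=2
  summed=9, k=1, n=3
  summed=9, k=2, n=0
  summed=10, k=2, n=1
  summed=12, k=2, n=2
  summed=15, k=2, n=3
  summed=19, k=2, n=4

Final answer: 19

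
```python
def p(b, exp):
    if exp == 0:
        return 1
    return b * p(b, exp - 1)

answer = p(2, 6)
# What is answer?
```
Call trace:
p(b=2, exp=6)
  p(b=2, exp=5)
    p(b=2, exp=4)
      p(b=2, exp=3)
        p(b=2, exp=2)
          p(b=2, exp=1)
            p(b=2, exp=0)
            -> return 1
          -> return 2
        -> return 4
      -> return 8
    -> return 16
  -> return 32
-> return 64

Final answer: 64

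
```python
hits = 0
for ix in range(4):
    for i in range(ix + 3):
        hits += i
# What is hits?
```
Trace:
  hits=0
  hits=0, ix=0, i=0
  hits=1, ix=0, i=1
  hits=3, ix=0, i=2
  hits=3, ix=1, i=0
  hits=4, ix=1, i=1
  hits=6, ix=1, i=2
  hits=9, ix=1, i=3
  hits=9, ix=2, i=0
  hits=10, ix=2, i=1
  hits=12, ix=2, i=2
  hits=15, ix=2, i=3
  hits=19, ix=2, i=4
  hits=19, ix=3, i=0
  hits=20, ix=3, i=1
  hits=22, ix=3, i=2
  hits=25, ix=3, i=3
  hits=29, ix=3, i=4
  hits=34, ix=3, i=5

Final answer: 34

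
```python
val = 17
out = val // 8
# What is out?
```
Trace:
  val=17
  val=17, out=2

Final answer: 2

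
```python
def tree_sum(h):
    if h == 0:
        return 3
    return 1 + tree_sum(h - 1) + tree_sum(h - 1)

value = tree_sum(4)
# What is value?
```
Call trace (a repeated sub-call is expanded the first time; later identical calls just restate its return value):
tree_sum(h=4)
  tree_sum(h=3)
    tree_sum(h=2)
      tree_sum(h=1)
        tree_sum(h=0)
        -> return 3
        tree_sum(h=0)
        -> return 3
      -> return 7
      tree_sum(h=1) -> return 7  (same call as traced above)
    -> return 15
    tree_sum(h=2) -> return 15  (same call as traced above)
  -> return 31
  tree_sum(h=3) -> return 31  (same call as traced above)
-> return 63

Final answer: 63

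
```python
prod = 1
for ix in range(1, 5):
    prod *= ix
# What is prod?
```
Trace:
  prod=1
  prod=1, ix=1
  prod=2, ix=2
  prod=6, ix=3
  prod=24, ix=4

Final answer: 24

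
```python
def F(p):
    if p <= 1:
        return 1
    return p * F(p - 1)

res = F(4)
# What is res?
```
Call trace:
F(p=4)
  F(p=3)
    F(p=2)
      F(p=1)
      -> return 1
    -> return 2
  -> return 6
-> return 24

Final answer: 24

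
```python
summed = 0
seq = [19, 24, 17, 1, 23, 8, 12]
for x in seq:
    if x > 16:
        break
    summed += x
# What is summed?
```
Trace:
  summed=0
  summed=0, x=19

Final answer: 0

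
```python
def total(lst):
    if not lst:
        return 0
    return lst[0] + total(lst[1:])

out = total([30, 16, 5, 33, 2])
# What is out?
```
Call trace:
total(lst=[30, 16, 5, 33, 2])
  total(lst=[16, 5, 33, 2])
    total(lst=[5, 33, 2])
      total(lst=[33, 2])
        total(lst=[2])
          total(lst=[])
          -> return 0
        -> return 2
      -> return 35
    -> return 40
  -> return 56
-> return 86

Final answer: 86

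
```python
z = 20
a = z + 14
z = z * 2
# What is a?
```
Trace:
  z=20
  z=20, a=34
  z=40, a=34

Final answer: 34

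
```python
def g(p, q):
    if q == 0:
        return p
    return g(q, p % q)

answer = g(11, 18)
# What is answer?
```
Call trace:
g(p=11, q=18)
  g(p=18, q=11)
    g(p=11, q=7)
      g(p=7, q=4)
        g(p=4, q=3)
          g(p=3, q=1)
            g(p=1, q=0)
            -> return 1
          -> return 1
        -> return 1
      -> return 1
    -> return 1
  -> return 1
-> return 1

Final answer: 1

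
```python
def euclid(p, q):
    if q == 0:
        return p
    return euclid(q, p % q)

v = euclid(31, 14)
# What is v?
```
Call trace:
euclid(p=31, q=14)
  euclid(p=14, q=3)
    euclid(p=3, q=2)
      euclid(p=2, q=1)
        euclid(p=1, q=0)
        -> return 1
      -> return 1
    -> return 1
  -> return 1
-> return 1

Final answer: 1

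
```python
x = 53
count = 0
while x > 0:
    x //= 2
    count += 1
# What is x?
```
Trace:
  x=53
  x=53, count=0
  x=26, count=1
  x=13, count=2
  x=6, count=3
  x=3, count=4
  x=1, count=5
  x=0, count=6

Final answer: 0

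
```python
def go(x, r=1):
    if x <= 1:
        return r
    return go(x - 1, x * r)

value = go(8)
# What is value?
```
Call trace:
go(x=8, r=1)
  go(x=7, r=8)
    go(x=6, r=56)
      go(x=5, r=336)
        go(x=4, r=1680)
          go(x=3, r=6720)
            go(x=2, r=20160)
              go(x=1, r=40320)
              -> return 40320
            -> return 40320
          -> return 40320
        -> return 40320
      -> return 40320
    -> return 40320
  -> return 40320
-> return 40320

Final answer: 40320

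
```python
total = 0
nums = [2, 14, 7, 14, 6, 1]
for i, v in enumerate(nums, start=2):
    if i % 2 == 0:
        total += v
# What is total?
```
Trace:
  total=0
  total=2, i=2, v=2
  total=2, i=3, v=14
  total=9, i=4, v=7
  total=9, i=5, v=14
  total=15, i=6, v=6
  total=15, i=7, v=1

Final answer: 15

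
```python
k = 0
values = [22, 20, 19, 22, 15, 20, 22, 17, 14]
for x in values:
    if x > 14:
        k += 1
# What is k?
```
Trace:
  k=0
  k=1, x=22
  k=2, x=20
  k=3, x=19
  k=4, x=22
  k=5, x=15
  k=6, x=20
  k=7, x=22
  k=8, x=17
  k=8, x=14

Final answer: 8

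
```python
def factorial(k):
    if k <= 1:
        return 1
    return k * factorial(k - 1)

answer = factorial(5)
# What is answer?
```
Call trace:
factorial(k=5)
  factorial(k=4)
    factorial(k=3)
      factorial(k=2)
        factorial(k=1)
        -> return 1
      -> return 2
    -> return 6
  -> return 24
-> return 120

Final answer: 120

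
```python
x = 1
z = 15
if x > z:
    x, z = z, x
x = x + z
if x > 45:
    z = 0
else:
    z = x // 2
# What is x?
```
Trace:
  x=1
  x=1, z=15
  x=1, z=15
  x=16, z=15
  x=16, z=8

Final answer: 16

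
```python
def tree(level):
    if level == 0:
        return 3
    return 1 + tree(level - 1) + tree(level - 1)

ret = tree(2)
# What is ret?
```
Call trace (a repeated sub-call is expanded the first time; later identical calls just restate its return value):
tree(level=2)
  tree(level=1)
    tree(level=0)
    -> return 3
    tree(level=0)
    -> return 3
  -> return 7
  tree(level=1) -> return 7  (same call as traced above)
-> return 15

Final answer: 15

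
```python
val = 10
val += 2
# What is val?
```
Trace:
  val=10
  val=12

Final answer: 12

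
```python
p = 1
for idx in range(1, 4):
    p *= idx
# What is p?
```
Trace:
  p=1
  p=1, idx=1
  p=2, idx=2
  p=6, idx=3

Final answer: 6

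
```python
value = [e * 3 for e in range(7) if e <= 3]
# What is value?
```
Trace:
  e=0
  e=1
  e=2
  e=3
  e=4
  e=5
  e=6
  value=[0, 3, 6, 9]

Final answer: [0, 3, 6, 9]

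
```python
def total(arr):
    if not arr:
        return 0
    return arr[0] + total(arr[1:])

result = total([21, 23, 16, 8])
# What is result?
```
Call trace:
total(arr=[21, 23, 16, 8])
  total(arr=[23, 16, 8])
    total(arr=[16, 8])
      total(arr=[8])
        total(arr=[])
        -> return 0
      -> return 8
    -> return 24
  -> return 47
-> return 68

Final answer: 68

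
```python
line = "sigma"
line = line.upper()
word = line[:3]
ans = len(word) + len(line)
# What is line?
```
Trace:
  line='sigma'
  line='SIGMA'
  line='SIGMA', word='SIG'
  line='SIGMA', word='SIG', ans=8

Final answer: 'SIGMA'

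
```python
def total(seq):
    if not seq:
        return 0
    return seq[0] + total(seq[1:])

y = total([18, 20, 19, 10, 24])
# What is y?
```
Call trace:
total(seq=[18, 20, 19, 10, 24])
  total(seq=[20, 19, 10, 24])
    total(seq=[19, 10, 24])
      total(seq=[10, 24])
        total(seq=[24])
          total(seq=[])
          -> return 0
        -> return 24
      -> return 34
    -> return 53
  -> return 73
-> return 91

Final answer: 91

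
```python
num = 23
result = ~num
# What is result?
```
Trace:
  num=23
  num=23, result=-24

Final answer: -24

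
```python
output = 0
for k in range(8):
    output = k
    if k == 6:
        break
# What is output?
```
Trace:
  output=0
  output=0, k=0
  output=1, k=1
  output=2, k=2
  output=3, k=3
  output=4, k=4
  output=5, k=5
  output=6, k=6

Final answer: 6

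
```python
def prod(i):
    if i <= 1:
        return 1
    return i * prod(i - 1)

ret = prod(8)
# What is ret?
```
Call trace:
prod(i=8)
  prod(i=7)
    prod(i=6)
      prod(i=5)
        prod(i=4)
          prod(i=3)
            prod(i=2)
              prod(i=1)
              -> return 1
            -> return 2
          -> return 6
        -> return 24
      -> return 120
    -> return 720
  -> return 5040
-> return 40320

Final answer: 40320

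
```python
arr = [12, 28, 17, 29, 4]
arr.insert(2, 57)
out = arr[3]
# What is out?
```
Trace:
  arr=[12, 28, 17, 29, 4]
  arr=[12, 28, 57, 17, 29, 4]
  arr=[12, 28, 57, 17, 29, 4], out=17

Final answer: 17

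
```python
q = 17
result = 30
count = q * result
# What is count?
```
Trace:
  q=17
  q=17, result=30
  q=17, result=30, count=510

Final answer: 510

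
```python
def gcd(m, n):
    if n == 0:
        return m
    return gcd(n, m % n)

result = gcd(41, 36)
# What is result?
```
Call trace:
gcd(m=41, n=36)
  gcd(m=36, n=5)
    gcd(m=5, n=1)
      gcd(m=1, n=0)
      -> return 1
    -> return 1
  -> return 1
-> return 1

Final answer: 1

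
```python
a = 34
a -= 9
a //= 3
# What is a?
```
Trace:
  a=34
  a=25
  a=8

Final answer: 8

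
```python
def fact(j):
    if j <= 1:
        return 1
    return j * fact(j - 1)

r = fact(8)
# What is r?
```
Call trace:
fact(j=8)
  fact(j=7)
    fact(j=6)
      fact(j=5)
        fact(j=4)
          fact(j=3)
            fact(j=2)
              fact(j=1)
              -> return 1
            -> return 2
          -> return 6
        -> return 24
      -> return 120
    -> return 720
  -> return 5040
-> return 40320

Final answer: 40320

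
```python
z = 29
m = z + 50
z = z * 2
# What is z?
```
Trace:
  z=29
  z=29, m=79
  z=58, m=79

Final answer: 58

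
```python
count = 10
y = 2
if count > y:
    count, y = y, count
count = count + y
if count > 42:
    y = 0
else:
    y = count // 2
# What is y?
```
Trace:
  count=10
  count=10, y=2
  count=2, y=10
  count=12, y=10
  count=12, y=6

Final answer: 6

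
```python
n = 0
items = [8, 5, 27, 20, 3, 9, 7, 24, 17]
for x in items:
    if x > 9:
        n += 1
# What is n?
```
Trace:
  n=0
  n=0, x=8
  n=0, x=5
  n=1, x=27
  n=2, x=20
  n=2, x=3
  n=2, x=9
  n=2, x=7
  n=3, x=24
  n=4, x=17

Final answer: 4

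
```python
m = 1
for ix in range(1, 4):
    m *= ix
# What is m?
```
Trace:
  m=1
  m=1, ix=1
  m=2, ix=2
  m=6, ix=3

Final answer: 6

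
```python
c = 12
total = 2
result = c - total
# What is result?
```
Trace:
  c=12
  c=12, total=2
  c=12, total=2, result=10

Final answer: 10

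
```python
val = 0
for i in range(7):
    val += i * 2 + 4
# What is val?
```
Trace:
  val=0
  val=4, i=0
  val=10, i=1
  val=18, i=2
  val=28, i=3
  val=40, i=4
  val=54, i=5
  val=70, i=6

Final answer: 70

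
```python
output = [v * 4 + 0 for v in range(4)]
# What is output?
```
Trace:
  v=0
  v=1
  v=2
  v=3
  output=[0, 4, 8, 12]

Final answer: [0, 4, 8, 12]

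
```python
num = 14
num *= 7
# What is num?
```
Trace:
  num=14
  num=98

Final answer: 98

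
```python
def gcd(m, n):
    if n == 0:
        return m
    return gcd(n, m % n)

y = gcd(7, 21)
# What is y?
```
Call trace:
gcd(m=7, n=21)
  gcd(m=21, n=7)
    gcd(m=7, n=0)
    -> return 7
  -> return 7
-> return 7

Final answer: 7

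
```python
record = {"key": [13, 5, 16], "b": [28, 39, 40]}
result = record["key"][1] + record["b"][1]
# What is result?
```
Trace:
  record={'key': [13, 5, 16], 'b': [28, 39, 40]}
  record={'key': [13, 5, 16], 'b': [28, 39, 40]}, result=44

Final answer: 44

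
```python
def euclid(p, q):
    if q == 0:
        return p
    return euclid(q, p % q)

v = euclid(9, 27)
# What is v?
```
Call trace:
euclid(p=9, q=27)
  euclid(p=27, q=9)
    euclid(p=9, q=0)
    -> return 9
  -> return 9
-> return 9

Final answer: 9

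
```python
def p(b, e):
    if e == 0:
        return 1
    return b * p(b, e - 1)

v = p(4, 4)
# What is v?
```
Call trace:
p(b=4, e=4)
  p(b=4, e=3)
    p(b=4, e=2)
      p(b=4, e=1)
        p(b=4, e=0)
        -> return 1
      -> return 4
    -> return 16
  -> return 64
-> return 256

Final answer: 256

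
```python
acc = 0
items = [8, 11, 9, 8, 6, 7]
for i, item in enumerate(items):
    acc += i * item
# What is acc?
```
Trace:
  acc=0
  acc=0, i=0, item=8
  acc=11, i=1, item=11
  acc=29, i=2, item=9
  acc=53, i=3, item=8
  acc=77, i=4, item=6
  acc=112, i=5, item=7

Final answer: 112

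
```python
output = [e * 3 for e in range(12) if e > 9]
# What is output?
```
Trace:
  e=0
  e=1
  e=2
  e=3
  e=4
  e=5
  e=6
  e=7
  e=8
  e=9
  e=10
  e=11
  output=[30, 33]

Final answer: [30, 33]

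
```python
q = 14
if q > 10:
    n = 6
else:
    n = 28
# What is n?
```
Trace:
  q=14
  q=14, n=6

Final answer: 6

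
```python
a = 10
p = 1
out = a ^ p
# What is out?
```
Trace:
  a=10
  a=10, p=1
  a=10, p=1, out=11

Final answer: 11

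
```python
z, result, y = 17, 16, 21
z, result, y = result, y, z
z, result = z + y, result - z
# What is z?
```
Trace:
  z=17, result=16, y=21
  z=16, result=21, y=17
  z=33, result=5, y=17

Final answer: 33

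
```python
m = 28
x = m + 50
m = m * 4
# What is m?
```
Trace:
  m=28
  m=28, x=78
  m=112, x=78

Final answer: 112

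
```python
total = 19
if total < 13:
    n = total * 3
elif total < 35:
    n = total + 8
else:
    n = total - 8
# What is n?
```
Trace:
  total=19
  total=19, n=27

Final answer: 27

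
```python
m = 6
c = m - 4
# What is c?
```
Trace:
  m=6
  m=6, c=2

Final answer: 2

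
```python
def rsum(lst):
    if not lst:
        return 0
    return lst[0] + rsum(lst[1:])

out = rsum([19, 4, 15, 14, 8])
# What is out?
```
Call trace:
rsum(lst=[19, 4, 15, 14, 8])
  rsum(lst=[4, 15, 14, 8])
    rsum(lst=[15, 14, 8])
      rsum(lst=[14, 8])
        rsum(lst=[8])
          rsum(lst=[])
          -> return 0
        -> return 8
      -> return 22
    -> return 37
  -> return 41
-> return 60

Final answer: 60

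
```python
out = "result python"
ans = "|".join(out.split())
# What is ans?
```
Trace:
  out='result python'
  out='result python', ans='result|python'

Final answer: 'result|python'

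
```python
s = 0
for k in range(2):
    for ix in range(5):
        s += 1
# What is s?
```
Trace:
  s=0
  s=1, k=0, ix=0
  s=2, k=0, ix=1
  s=3, k=0, ix=2
  s=4, k=0, ix=3
  s=5, k=0, ix=4
  s=6, k=1, ix=0
  s=7, k=1, ix=1
  s=8, k=1, ix=2
  s=9, k=1, ix=3
  s=10, k=1, ix=4

Final answer: 10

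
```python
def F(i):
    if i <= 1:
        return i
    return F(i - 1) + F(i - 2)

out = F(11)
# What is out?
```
Call trace (a repeated sub-call is expanded the first time; later identical calls just restate its return value):
F(i=11)
  F(i=10)
    F(i=9)
      F(i=8)
        F(i=7)
          F(i=6)
            F(i=5)
              F(i=4)
                F(i=3)
                  F(i=2)
                    F(i=1)
                    -> return 1
                    F(i=0)
                    -> return 0
                  -> return 1
                  F(i=1)
                  -> return 1
                -> return 2
                F(i=2) -> return 1  (same call as traced above)
              -> return 3
              F(i=3) -> return 2  (same call as traced above)
            -> return 5
            F(i=4) -> return 3  (same call as traced above)
          -> return 8
          F(i=5) -> return 5  (same call as traced above)
        -> return 13
        F(i=6) -> return 8  (same call as traced above)
      -> return 21
      F(i=7) -> return 13  (same call as traced above)
    -> return 34
    F(i=8) -> return 21  (same call as traced above)
  -> return 55
  F(i=9) -> return 34  (same call as traced above)
-> return 89

Final answer: 89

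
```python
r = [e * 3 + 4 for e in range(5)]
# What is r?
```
Trace:
  e=0
  e=1
  e=2
  e=3
  e=4
  r=[4, 7, 10, 13, 16]

Final answer: [4, 7, 10, 13, 16]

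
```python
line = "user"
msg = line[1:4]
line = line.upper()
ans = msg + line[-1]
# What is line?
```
Trace:
  line='user'
  line='user', msg='ser'
  line='USER', msg='ser'
  line='USER', msg='ser', ans='serR'

Final answer: 'USER'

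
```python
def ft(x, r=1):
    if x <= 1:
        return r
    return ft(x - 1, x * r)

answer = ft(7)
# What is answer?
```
Call trace:
ft(x=7, r=1)
  ft(x=6, r=7)
    ft(x=5, r=42)
      ft(x=4, r=210)
        ft(x=3, r=840)
          ft(x=2, r=2520)
            ft(x=1, r=5040)
            -> return 5040
          -> return 5040
        -> return 5040
      -> return 5040
    -> return 5040
  -> return 5040
-> return 5040

Final answer: 5040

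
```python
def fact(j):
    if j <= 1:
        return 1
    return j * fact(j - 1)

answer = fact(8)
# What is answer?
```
Call trace:
fact(j=8)
  fact(j=7)
    fact(j=6)
      fact(j=5)
        fact(j=4)
          fact(j=3)
            fact(j=2)
              fact(j=1)
              -> return 1
            -> return 2
          -> return 6
        -> return 24
      -> return 120
    -> return 720
  -> return 5040
-> return 40320

Final answer: 40320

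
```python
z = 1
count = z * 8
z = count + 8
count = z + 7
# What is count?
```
Trace:
  z=1
  z=1, count=8
  z=16, count=8
  z=16, count=23

Final answer: 23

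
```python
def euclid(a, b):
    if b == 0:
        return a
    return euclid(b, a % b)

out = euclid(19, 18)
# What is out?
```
Call trace:
euclid(a=19, b=18)
  euclid(a=18, b=1)
    euclid(a=1, b=0)
    -> return 1
  -> return 1
-> return 1

Final answer: 1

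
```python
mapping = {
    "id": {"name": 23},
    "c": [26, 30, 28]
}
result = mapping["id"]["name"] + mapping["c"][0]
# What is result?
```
Trace:
  mapping={'id': {'name': 23}, 'c': [26, 30, 28]}
  mapping={'id': {'name': 23}, 'c': [26, 30, 28]}, result=49

Final answer: 49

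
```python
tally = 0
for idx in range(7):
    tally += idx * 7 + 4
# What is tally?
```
Trace:
  tally=0
  tally=4, idx=0
  tally=15, idx=1
  tally=33, idx=2
  tally=58, idx=3
  tally=90, idx=4
  tally=129, idx=5
  tally=175, idx=6

Final answer: 175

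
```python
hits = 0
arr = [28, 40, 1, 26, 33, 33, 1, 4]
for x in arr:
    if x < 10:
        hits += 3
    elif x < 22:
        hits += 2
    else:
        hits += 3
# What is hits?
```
Trace:
  hits=0
  hits=3, x=28
  hits=6, x=40
  hits=9, x=1
  hits=12, x=26
  hits=15, x=33
  hits=18, x=33
  hits=21, x=1
  hits=24, x=4

Final answer: 24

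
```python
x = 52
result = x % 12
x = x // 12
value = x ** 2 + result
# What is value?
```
Trace:
  x=52
  x=52, result=4
  x=4, result=4
  x=4, result=4, value=20

Final answer: 20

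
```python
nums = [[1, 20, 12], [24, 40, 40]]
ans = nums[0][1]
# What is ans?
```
Trace:
  nums=[[1, 20, 12], [24, 40, 40]]
  nums=[[1, 20, 12], [24, 40, 40]], ans=20

Final answer: 20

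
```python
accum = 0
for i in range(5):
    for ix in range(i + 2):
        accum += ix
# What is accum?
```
Trace:
  accum=0
  accum=0, i=0, ix=0
  accum=1, i=0, ix=1
  accum=1, i=1, ix=0
  accum=2, i=1, ix=1
  accum=4, i=1, ix=2
  accum=4, i=2, ix=0
  accum=5, i=2, ix=1
  accum=7, i=2, ix=2
  accum=10, i=2, ix=3
  accum=10, i=3, ix=0
  accum=11, i=3, ix=1
  accum=13, i=3, ix=2
  accum=16, i=3, ix=3
  accum=20, i=3, ix=4
  accum=20, i=4, ix=0
  accum=21, i=4, ix=1
  accum=23, i=4, ix=2
  accum=26, i=4, ix=3
  accum=30, i=4, ix=4
  accum=35, i=4, ix=5

Final answer: 35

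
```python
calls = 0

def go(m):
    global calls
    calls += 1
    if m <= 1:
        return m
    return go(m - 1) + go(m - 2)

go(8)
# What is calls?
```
Call trace (a repeated sub-call is expanded the first time; later identical calls just restate its return value):
go(m=8)
  go(m=7)
    go(m=6)
      go(m=5)
        go(m=4)
          go(m=3)
            go(m=2)
              go(m=1)
              -> return 1
              go(m=0)
              -> return 0
            -> return 1
            go(m=1)
            -> return 1
          -> return 2
          go(m=2) -> return 1  (same call as traced above)
        -> return 3
        go(m=3) -> return 2  (same call as traced above)
      -> return 5
      go(m=4) -> return 3  (same call as traced above)
    -> return 8
    go(m=5) -> return 5  (same call as traced above)
  -> return 13
  go(m=6) -> return 8  (same call as traced above)
-> return 21

calls is incremented once per call, so count the calls in each subtree. Let C(m) = number of calls made by go(m).
C(0) = C(1) = 1 (base case, no recursion); C(m) = 1 + C(m - 1) + C(m - 2) otherwise.
C(2) = 1 + C(1) + C(0) = 1 + 1 + 1 = 3
C(3) = 1 + C(2) + C(1) = 1 + 3 + 1 = 5
C(4) = 1 + C(3) + C(2) = 1 + 5 + 3 = 9
C(5) = 1 + C(4) + C(3) = 1 + 9 + 5 = 15
C(6) = 1 + C(5) + C(4) = 1 + 15 + 9 = 25
C(7) = 1 + C(6) + C(5) = 1 + 25 + 15 = 41
C(8) = 1 + C(7) + C(6) = 1 + 41 + 25 = 67
calls = C(8) = 67

Final answer: 67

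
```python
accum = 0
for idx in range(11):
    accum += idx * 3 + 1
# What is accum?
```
Trace:
  accum=0
  accum=1, idx=0
  accum=5, idx=1
  accum=12, idx=2
  accum=22, idx=3
  accum=35, idx=4
  accum=51, idx=5
  accum=70, idx=6
  accum=92, idx=7
  accum=117, idx=8
  accum=145, idx=9
  accum=176, idx=10

Final answer: 176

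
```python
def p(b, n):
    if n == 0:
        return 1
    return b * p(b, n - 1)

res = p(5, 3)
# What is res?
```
Call trace:
p(b=5, n=3)
  p(b=5, n=2)
    p(b=5, n=1)
      p(b=5, n=0)
      -> return 1
    -> return 5
  -> return 25
-> return 125

Final answer: 125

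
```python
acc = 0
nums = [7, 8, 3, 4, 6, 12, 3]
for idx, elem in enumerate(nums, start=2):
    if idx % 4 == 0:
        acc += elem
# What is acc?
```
Trace:
  acc=0
  acc=0, idx=2, elem=7
  acc=0, idx=3, elem=8
  acc=3, idx=4, elem=3
  acc=3, idx=5, elem=4
  acc=3, idx=6, elem=6
  acc=3, idx=7, elem=12
  acc=6, idx=8, elem=3

Final answer: 6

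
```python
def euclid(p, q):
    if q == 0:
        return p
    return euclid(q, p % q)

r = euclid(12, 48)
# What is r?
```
Call trace:
euclid(p=12, q=48)
  euclid(p=48, q=12)
    euclid(p=12, q=0)
    -> return 12
  -> return 12
-> return 12

Final answer: 12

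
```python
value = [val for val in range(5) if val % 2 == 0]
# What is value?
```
Trace:
  val=0
  val=1
  val=2
  val=3
  val=4
  value=[0, 2, 4]

Final answer: [0, 2, 4]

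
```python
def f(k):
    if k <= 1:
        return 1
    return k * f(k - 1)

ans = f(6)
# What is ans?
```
Call trace:
f(k=6)
  f(k=5)
    f(k=4)
      f(k=3)
        f(k=2)
          f(k=1)
          -> return 1
        -> return 2
      -> return 6
    -> return 24
  -> return 120
-> return 720

Final answer: 720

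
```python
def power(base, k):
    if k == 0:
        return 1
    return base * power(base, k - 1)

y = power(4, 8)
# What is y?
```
Call trace:
power(base=4, k=8)
  power(base=4, k=7)
    power(base=4, k=6)
      power(base=4, k=5)
        power(base=4, k=4)
          power(base=4, k=3)
            power(base=4, k=2)
              power(base=4, k=1)
                power(base=4, k=0)
                -> return 1
              -> return 4
            -> return 16
          -> return 64
        -> return 256
      -> return 1024
    -> return 4096
  -> return 16384
-> return 65536

Final answer: 65536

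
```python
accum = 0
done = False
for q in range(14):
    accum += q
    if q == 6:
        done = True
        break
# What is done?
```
Trace:
  accum=0
  accum=0, done=False
  accum=0, done=False, q=0
  accum=1, done=False, q=1
  accum=3, done=False, q=2
  accum=6, done=False, q=3
  accum=10, done=False, q=4
  accum=15, done=False, q=5
  accum=21, done=True, q=6

Final answer: True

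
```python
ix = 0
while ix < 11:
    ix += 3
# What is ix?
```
Trace:
  ix=0
  ix=3
  ix=6
  ix=9
  ix=12

Final answer: 12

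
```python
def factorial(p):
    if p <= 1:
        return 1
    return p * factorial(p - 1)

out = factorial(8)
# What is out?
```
Call trace:
factorial(p=8)
  factorial(p=7)
    factorial(p=6)
      factorial(p=5)
        factorial(p=4)
          factorial(p=3)
            factorial(p=2)
              factorial(p=1)
              -> return 1
            -> return 2
          -> return 6
        -> return 24
      -> return 120
    -> return 720
  -> return 5040
-> return 40320

Final answer: 40320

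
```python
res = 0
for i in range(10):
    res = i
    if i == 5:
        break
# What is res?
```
Trace:
  res=0
  res=0, i=0
  res=1, i=1
  res=2, i=2
  res=3, i=3
  res=4, i=4
  res=5, i=5

Final answer: 5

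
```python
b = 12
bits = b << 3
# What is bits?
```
Trace:
  b=12
  b=12, bits=96

Final answer: 96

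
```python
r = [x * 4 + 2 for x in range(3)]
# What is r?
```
Trace:
  x=0
  x=1
  x=2
  r=[2, 6, 10]

Final answer: [2, 6, 10]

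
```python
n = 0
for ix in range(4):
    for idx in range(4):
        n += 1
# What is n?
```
Trace:
  n=0
  n=1, ix=0, idx=0
  n=2, ix=0, idx=1
  n=3, ix=0, idx=2
  n=4, ix=0, idx=3
  n=5, ix=1, idx=0
  n=6, ix=1, idx=1
  n=7, ix=1, idx=2
  n=8, ix=1, idx=3
  n=9, ix=2, idx=0
  n=10, ix=2, idx=1
  n=11, ix=2, idx=2
  n=12, ix=2, idx=3
  n=13, ix=3, idx=0
  n=14, ix=3, idx=1
  n=15, ix=3, idx=2
  n=16, ix=3, idx=3

Final answer: 16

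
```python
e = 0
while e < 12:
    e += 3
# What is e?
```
Trace:
  e=0
  e=3
  e=6
  e=9
  e=12

Final answer: 12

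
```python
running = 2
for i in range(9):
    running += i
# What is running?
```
Trace:
  running=2
  running=2, i=0
  running=3, i=1
  running=5, i=2
  running=8, i=3
  running=12, i=4
  running=17, i=5
  running=23, i=6
  running=30, i=7
  running=38, i=8

Final answer: 38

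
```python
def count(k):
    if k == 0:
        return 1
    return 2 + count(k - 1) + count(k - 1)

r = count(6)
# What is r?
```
Call trace (a repeated sub-call is expanded the first time; later identical calls just restate its return value):
count(k=6)
  count(k=5)
    count(k=4)
      count(k=3)
        count(k=2)
          count(k=1)
            count(k=0)
            -> return 1
            count(k=0)
            -> return 1
          -> return 4
          count(k=1) -> return 4  (same call as traced above)
        -> return 10
        count(k=2) -> return 10  (same call as traced above)
      -> return 22
      count(k=3) -> return 22  (same call as traced above)
    -> return 46
    count(k=4) -> return 46  (same call as traced above)
  -> return 94
  count(k=5) -> return 94  (same call as traced above)
-> return 190

Final answer: 190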